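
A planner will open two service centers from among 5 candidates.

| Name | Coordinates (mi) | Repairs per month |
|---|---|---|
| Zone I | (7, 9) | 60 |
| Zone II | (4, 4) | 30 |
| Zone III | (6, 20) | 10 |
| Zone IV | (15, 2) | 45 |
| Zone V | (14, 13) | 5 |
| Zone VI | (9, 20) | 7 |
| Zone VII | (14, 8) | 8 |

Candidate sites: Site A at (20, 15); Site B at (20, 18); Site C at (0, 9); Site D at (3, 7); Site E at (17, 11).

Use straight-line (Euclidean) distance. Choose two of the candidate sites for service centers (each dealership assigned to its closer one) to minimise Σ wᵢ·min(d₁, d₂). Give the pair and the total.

Evaluate every pair (each demand assigned to the nearer of the two):
  {Site D, Site E}: total = 1047.8
  {Site A, Site D}: total = 1271.6
  {Site B, Site D}: total = 1287.3
  {Site C, Site E}: total = 1288.5
  {Site C, Site D}: total = 1324.0
  {Site A, Site C}: total = 1554.1
  {Site B, Site C}: total = 1692.9
  {Site B, Site E}: total = 1741.4
  {Site A, Site E}: total = 1748.1
  {Site A, Site B}: total = 2393.4
Best pair: {Site D, Site E} with total 1047.8.

{Site D, Site E}, total 1047.8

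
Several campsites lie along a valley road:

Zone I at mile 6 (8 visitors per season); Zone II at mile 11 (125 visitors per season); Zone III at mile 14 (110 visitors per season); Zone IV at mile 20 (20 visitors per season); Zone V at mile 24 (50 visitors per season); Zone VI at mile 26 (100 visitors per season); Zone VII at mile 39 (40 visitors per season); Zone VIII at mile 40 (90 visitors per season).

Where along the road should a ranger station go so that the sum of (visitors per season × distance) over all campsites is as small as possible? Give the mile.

For a sum of weighted absolute distances on a line, the optimum is the weighted median (not the mean). Total weight W = 543; half-weight = 271.5.
Sort by position and accumulate weight:
  mile 6 (Zone I, w=8) → cum 8
  mile 11 (Zone II, w=125) → cum 133
  mile 14 (Zone III, w=110) → cum 243
  mile 20 (Zone IV, w=20) → cum 263
  mile 24 (Zone V, w=50) → cum 313  ≥ 271.5 → median here
  mile 26 (Zone VI, w=100) → cum 413
  mile 39 (Zone VII, w=40) → cum 453
  mile 40 (Zone VIII, w=90) → cum 543
Optimal location: mile 24.

x = 24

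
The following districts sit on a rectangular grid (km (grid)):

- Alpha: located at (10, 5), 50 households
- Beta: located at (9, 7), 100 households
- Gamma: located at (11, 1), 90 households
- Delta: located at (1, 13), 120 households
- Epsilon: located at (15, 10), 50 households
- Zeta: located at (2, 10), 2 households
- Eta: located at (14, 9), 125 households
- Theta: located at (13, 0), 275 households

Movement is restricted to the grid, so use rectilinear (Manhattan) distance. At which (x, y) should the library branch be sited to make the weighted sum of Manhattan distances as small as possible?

(13, 5)

Manhattan distance separates: Σwᵢ(|x−xᵢ|+|y−yᵢ|) = Σwᵢ|x−xᵢ| + Σwᵢ|y−yᵢ|, so x and y are optimised independently as 1-D weighted medians.
Total weight W = 812; half = 406.
x-coordinate, sorted with cumulative weight:
  x=1 (Delta, w=120) cum 120
  x=2 (Zeta, w=2) cum 122
  x=9 (Beta, w=100) cum 222
  x=10 (Alpha, w=50) cum 272
  x=11 (Gamma, w=90) cum 362
  x=13 (Theta, w=275) cum 637  ← median
  x=14 (Eta, w=125) cum 762
  x=15 (Epsilon, w=50) cum 812
⇒ x* = 13
y-coordinate, sorted with cumulative weight:
  y=0 (Theta, w=275) cum 275
  y=1 (Gamma, w=90) cum 365
  y=5 (Alpha, w=50) cum 415  ← median
  y=7 (Beta, w=100) cum 515
  y=9 (Eta, w=125) cum 640
  y=10 (Epsilon, w=50) cum 690
  y=10 (Zeta, w=2) cum 692
  y=13 (Delta, w=120) cum 812
⇒ y* = 5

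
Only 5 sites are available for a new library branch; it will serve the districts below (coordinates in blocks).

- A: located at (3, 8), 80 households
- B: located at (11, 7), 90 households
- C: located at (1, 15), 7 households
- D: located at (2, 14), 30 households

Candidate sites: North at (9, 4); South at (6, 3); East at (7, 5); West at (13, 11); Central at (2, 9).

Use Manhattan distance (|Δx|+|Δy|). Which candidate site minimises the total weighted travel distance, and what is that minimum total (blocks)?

Central, total 1349 blocks

Total weighted distance at each candidate:
  North (9, 4): total = 1893
  South (6, 3): total = 2019
  East (7, 5): total = 1632
  West (13, 11): total = 2112
  Central (2, 9): total = 1349
Minimum is at Central with total 1349 blocks.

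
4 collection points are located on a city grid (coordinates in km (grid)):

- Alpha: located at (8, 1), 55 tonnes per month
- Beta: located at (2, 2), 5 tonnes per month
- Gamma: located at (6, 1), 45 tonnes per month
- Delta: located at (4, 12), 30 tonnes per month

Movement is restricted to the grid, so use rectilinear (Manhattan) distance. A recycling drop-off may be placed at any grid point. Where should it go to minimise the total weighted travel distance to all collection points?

Manhattan distance separates: Σwᵢ(|x−xᵢ|+|y−yᵢ|) = Σwᵢ|x−xᵢ| + Σwᵢ|y−yᵢ|, so x and y are optimised independently as 1-D weighted medians.
Total weight W = 135; half = 67.5.
x-coordinate, sorted with cumulative weight:
  x=2 (Beta, w=5) cum 5
  x=4 (Delta, w=30) cum 35
  x=6 (Gamma, w=45) cum 80  ← median
  x=8 (Alpha, w=55) cum 135
⇒ x* = 6
y-coordinate, sorted with cumulative weight:
  y=1 (Alpha, w=55) cum 55
  y=1 (Gamma, w=45) cum 100  ← median
  y=2 (Beta, w=5) cum 105
  y=12 (Delta, w=30) cum 135
⇒ y* = 1

(6, 1)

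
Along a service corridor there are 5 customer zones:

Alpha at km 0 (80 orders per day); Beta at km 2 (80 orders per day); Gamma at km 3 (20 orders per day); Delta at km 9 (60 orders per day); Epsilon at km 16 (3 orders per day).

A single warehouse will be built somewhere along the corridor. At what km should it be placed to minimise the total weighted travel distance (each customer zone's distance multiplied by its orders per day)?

For a sum of weighted absolute distances on a line, the optimum is the weighted median (not the mean). Total weight W = 243; half-weight = 121.5.
Sort by position and accumulate weight:
  km 0 (Alpha, w=80) → cum 80
  km 2 (Beta, w=80) → cum 160  ≥ 121.5 → median here
  km 3 (Gamma, w=20) → cum 180
  km 9 (Delta, w=60) → cum 240
  km 16 (Epsilon, w=3) → cum 243
Optimal location: km 2.

x = 2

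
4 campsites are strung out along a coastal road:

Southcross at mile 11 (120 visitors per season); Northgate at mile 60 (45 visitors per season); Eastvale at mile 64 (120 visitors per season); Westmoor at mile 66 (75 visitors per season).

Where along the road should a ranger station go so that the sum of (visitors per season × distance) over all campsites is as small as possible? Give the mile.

x = 64

For a sum of weighted absolute distances on a line, the optimum is the weighted median (not the mean). Total weight W = 360; half-weight = 180.
Sort by position and accumulate weight:
  mile 11 (Southcross, w=120) → cum 120
  mile 60 (Northgate, w=45) → cum 165
  mile 64 (Eastvale, w=120) → cum 285  ≥ 180 → median here
  mile 66 (Westmoor, w=75) → cum 360
Optimal location: mile 64.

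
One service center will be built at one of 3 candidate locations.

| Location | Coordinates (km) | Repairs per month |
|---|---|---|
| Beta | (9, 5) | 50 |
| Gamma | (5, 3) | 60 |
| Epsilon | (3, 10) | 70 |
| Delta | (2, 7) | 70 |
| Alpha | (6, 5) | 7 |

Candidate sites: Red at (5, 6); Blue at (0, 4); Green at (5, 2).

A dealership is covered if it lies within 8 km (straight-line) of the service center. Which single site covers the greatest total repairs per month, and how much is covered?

Red, covering 257

Coverage radius r = 8 km; a point is covered iff (Δx)²+(Δy)² ≤ 8² = 64.
  Red (5, 6): covers {Beta, Gamma, Epsilon, Delta, Alpha} → 257
  Blue (0, 4): covers {Gamma, Epsilon, Delta, Alpha} → 207
  Green (5, 2): covers {Beta, Gamma, Delta, Alpha} → 187
Maximum coverage at Red: 257 repairs per month.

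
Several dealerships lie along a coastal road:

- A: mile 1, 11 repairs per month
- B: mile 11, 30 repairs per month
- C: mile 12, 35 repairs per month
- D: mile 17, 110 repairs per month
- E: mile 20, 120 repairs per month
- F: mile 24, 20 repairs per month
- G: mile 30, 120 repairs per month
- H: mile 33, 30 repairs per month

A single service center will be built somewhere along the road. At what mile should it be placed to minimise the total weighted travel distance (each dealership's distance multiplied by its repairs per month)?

x = 20

For a sum of weighted absolute distances on a line, the optimum is the weighted median (not the mean). Total weight W = 476; half-weight = 238.
Sort by position and accumulate weight:
  mile 1 (A, w=11) → cum 11
  mile 11 (B, w=30) → cum 41
  mile 12 (C, w=35) → cum 76
  mile 17 (D, w=110) → cum 186
  mile 20 (E, w=120) → cum 306  ≥ 238 → median here
  mile 24 (F, w=20) → cum 326
  mile 30 (G, w=120) → cum 446
  mile 33 (H, w=30) → cum 476
Optimal location: mile 20.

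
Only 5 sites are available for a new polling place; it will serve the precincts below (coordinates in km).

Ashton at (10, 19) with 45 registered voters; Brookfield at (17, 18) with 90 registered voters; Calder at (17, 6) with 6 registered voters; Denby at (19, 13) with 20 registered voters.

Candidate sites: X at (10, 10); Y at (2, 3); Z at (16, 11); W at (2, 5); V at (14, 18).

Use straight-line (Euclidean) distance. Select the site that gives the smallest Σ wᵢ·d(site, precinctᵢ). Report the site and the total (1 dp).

Total weighted distance at each candidate:
  X (10, 10): total = 1599.8
  Y (2, 3): total = 3200.4
  Z (16, 11): total = 1189.1
  W (2, 5): total = 2978.0
  V (14, 18): total = 671.2
Minimum is at V with total 671.2 km.

V, total 671.2 km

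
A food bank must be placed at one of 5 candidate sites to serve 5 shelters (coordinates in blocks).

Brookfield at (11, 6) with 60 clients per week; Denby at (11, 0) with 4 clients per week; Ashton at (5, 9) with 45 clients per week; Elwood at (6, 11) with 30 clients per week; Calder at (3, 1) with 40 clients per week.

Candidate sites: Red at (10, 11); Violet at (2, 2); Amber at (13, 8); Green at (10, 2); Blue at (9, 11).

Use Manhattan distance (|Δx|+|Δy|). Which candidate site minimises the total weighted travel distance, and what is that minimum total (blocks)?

Blue, total 1472 blocks

Total weighted distance at each candidate:
  Red (10, 11): total = 1523
  Violet (2, 2): total = 1744
  Amber (13, 8): total = 1665
  Green (10, 2): total = 1562
  Blue (9, 11): total = 1472
Minimum is at Blue with total 1472 blocks.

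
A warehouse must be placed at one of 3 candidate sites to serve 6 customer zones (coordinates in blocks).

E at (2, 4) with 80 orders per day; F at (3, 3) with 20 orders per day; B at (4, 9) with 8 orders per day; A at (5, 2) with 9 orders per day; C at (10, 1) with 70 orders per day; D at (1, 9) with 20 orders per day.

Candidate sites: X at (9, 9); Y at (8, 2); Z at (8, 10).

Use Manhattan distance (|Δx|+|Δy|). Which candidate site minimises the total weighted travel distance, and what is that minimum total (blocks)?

Y, total 1365 blocks

Total weighted distance at each candidate:
  X (9, 9): total = 2129
  Y (8, 2): total = 1365
  Z (8, 10): total = 2269
Minimum is at Y with total 1365 blocks.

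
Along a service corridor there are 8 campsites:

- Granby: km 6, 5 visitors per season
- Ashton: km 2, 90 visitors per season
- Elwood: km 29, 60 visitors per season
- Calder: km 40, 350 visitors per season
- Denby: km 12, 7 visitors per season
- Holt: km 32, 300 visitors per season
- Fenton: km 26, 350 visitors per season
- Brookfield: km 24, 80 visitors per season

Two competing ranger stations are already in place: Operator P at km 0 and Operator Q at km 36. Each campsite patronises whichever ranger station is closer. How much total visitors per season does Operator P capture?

The indifferent point is the midpoint (0+36)/2 = 18; campsites left of it (closer to Operator P at 0) go to Operator P, those right go to Operator Q.
  Ashton at 2 (w=90) → Operator P
  Granby at 6 (w=5) → Operator P
  Denby at 12 (w=7) → Operator P
  Brookfield at 24 (w=80) → Operator Q
  Fenton at 26 (w=350) → Operator Q
  Elwood at 29 (w=60) → Operator Q
  Holt at 32 (w=300) → Operator Q
  Calder at 40 (w=350) → Operator Q
Operator P captures 102; Operator Q captures 1140.

102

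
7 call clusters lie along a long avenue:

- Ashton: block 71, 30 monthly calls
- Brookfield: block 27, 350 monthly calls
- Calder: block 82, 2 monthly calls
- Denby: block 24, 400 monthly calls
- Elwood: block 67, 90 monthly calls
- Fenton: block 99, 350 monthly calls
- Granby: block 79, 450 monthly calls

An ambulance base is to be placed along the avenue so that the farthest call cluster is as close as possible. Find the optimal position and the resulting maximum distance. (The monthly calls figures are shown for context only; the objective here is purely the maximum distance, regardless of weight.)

location 61.5, max distance 37.5

The 1-center on a line is the midpoint of the two extreme points: leftmost at 24, rightmost at 99.
Optimal location = (24 + 99)/2 = 61.5; maximum distance = (99 − 24)/2 = 37.5.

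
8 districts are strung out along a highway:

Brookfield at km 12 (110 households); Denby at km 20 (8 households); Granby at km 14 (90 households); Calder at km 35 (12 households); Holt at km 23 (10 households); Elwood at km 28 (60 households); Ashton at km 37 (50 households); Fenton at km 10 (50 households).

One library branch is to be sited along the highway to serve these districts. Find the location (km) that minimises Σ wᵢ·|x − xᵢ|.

x = 14

For a sum of weighted absolute distances on a line, the optimum is the weighted median (not the mean). Total weight W = 390; half-weight = 195.
Sort by position and accumulate weight:
  km 10 (Fenton, w=50) → cum 50
  km 12 (Brookfield, w=110) → cum 160
  km 14 (Granby, w=90) → cum 250  ≥ 195 → median here
  km 20 (Denby, w=8) → cum 258
  km 23 (Holt, w=10) → cum 268
  km 28 (Elwood, w=60) → cum 328
  km 35 (Calder, w=12) → cum 340
  km 37 (Ashton, w=50) → cum 390
Optimal location: km 14.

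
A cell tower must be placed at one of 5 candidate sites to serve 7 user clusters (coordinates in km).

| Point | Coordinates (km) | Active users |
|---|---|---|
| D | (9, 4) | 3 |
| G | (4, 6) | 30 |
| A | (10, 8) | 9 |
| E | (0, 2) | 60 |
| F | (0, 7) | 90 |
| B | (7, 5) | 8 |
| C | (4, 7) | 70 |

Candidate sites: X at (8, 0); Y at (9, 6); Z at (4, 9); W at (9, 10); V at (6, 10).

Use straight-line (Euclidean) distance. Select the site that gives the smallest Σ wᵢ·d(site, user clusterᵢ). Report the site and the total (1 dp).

Total weighted distance at each candidate:
  X (8, 0): total = 2359.6
  Y (9, 6): total = 1956.9
  Z (4, 9): total = 1232.2
  W (9, 10): total = 2257.8
  V (6, 10): total = 1691.5
Minimum is at Z with total 1232.2 km.

Z, total 1232.2 km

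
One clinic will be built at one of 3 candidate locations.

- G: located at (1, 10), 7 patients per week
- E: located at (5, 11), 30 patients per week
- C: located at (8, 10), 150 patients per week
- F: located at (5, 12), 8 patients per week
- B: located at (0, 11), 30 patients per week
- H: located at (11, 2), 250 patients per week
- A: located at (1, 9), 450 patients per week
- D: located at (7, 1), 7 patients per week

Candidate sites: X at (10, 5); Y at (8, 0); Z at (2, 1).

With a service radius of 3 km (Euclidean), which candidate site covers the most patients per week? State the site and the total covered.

Coverage radius r = 3 km; a point is covered iff (Δx)²+(Δy)² ≤ 3² = 9.
  X (10, 5): covers {none} → 0
  Y (8, 0): covers {D} → 7
  Z (2, 1): covers {none} → 0
Maximum coverage at Y: 7 patients per week.

Y, covering 7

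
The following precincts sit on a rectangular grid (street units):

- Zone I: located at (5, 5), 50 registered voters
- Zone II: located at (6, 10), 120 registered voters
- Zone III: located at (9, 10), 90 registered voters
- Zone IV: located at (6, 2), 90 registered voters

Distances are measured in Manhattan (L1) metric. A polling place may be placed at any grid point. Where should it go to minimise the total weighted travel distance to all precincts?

(6, 10)

Manhattan distance separates: Σwᵢ(|x−xᵢ|+|y−yᵢ|) = Σwᵢ|x−xᵢ| + Σwᵢ|y−yᵢ|, so x and y are optimised independently as 1-D weighted medians.
Total weight W = 350; half = 175.
x-coordinate, sorted with cumulative weight:
  x=5 (Zone I, w=50) cum 50
  x=6 (Zone II, w=120) cum 170
  x=6 (Zone IV, w=90) cum 260  ← median
  x=9 (Zone III, w=90) cum 350
⇒ x* = 6
y-coordinate, sorted with cumulative weight:
  y=2 (Zone IV, w=90) cum 90
  y=5 (Zone I, w=50) cum 140
  y=10 (Zone II, w=120) cum 260  ← median
  y=10 (Zone III, w=90) cum 350
⇒ y* = 10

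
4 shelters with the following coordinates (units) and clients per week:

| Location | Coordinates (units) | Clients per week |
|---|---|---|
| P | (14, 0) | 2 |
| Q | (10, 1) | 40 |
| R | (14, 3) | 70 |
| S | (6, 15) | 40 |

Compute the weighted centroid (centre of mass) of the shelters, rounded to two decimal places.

(10.84, 5.59)

The minimiser of Σwᵢ‖p−pᵢ‖² is the weighted centroid p* = (Σwᵢpᵢ)/(Σwᵢ).
Σwᵢ = 152.
Σwᵢxᵢ = 2·14 + 40·10 + 70·14 + 40·6 = 1648.
Σwᵢyᵢ = 2·0 + 40·1 + 70·3 + 40·15 = 850.
x* = 1648/152 = 10.84, y* = 850/152 = 5.59.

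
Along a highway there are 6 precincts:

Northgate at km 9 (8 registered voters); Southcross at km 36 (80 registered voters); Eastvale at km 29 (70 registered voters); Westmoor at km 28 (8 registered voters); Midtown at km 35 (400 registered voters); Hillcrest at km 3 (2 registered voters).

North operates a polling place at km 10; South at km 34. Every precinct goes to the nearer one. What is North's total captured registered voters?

The indifferent point is the midpoint (10+34)/2 = 22; precincts left of it (closer to North at 10) go to North, those right go to South.
  Hillcrest at 3 (w=2) → North
  Northgate at 9 (w=8) → North
  Westmoor at 28 (w=8) → South
  Eastvale at 29 (w=70) → South
  Midtown at 35 (w=400) → South
  Southcross at 36 (w=80) → South
North captures 10; South captures 558.

10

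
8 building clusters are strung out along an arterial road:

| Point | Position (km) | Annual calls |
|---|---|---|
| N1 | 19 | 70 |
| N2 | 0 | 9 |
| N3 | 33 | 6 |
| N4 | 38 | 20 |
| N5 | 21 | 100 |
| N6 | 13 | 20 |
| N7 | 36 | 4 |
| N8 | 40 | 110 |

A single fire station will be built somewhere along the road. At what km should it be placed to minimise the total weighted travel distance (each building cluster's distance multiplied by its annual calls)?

x = 21

For a sum of weighted absolute distances on a line, the optimum is the weighted median (not the mean). Total weight W = 339; half-weight = 169.5.
Sort by position and accumulate weight:
  km 0 (N2, w=9) → cum 9
  km 13 (N6, w=20) → cum 29
  km 19 (N1, w=70) → cum 99
  km 21 (N5, w=100) → cum 199  ≥ 169.5 → median here
  km 33 (N3, w=6) → cum 205
  km 36 (N7, w=4) → cum 209
  km 38 (N4, w=20) → cum 229
  km 40 (N8, w=110) → cum 339
Optimal location: km 21.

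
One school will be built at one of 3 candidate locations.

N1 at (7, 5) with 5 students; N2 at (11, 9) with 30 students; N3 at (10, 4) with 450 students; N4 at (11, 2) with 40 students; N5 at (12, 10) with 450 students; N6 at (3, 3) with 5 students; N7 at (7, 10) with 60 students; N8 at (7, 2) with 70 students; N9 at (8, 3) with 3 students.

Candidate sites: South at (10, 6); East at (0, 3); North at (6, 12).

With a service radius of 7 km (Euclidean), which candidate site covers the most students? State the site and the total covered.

Coverage radius r = 7 km; a point is covered iff (Δx)²+(Δy)² ≤ 7² = 49.
  South (10, 6): covers {N1, N2, N3, N4, N5, N7, N8, N9} → 1108
  East (0, 3): covers {N6} → 5
  North (6, 12): covers {N2, N5, N7} → 540
Maximum coverage at South: 1108 students.

South, covering 1108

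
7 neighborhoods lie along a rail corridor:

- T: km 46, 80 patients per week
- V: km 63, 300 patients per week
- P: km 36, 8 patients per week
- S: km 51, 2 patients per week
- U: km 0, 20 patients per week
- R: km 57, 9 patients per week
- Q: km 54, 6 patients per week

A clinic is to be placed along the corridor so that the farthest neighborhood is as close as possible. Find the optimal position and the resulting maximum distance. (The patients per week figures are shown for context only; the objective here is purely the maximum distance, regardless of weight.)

location 31.5, max distance 31.5

The 1-center on a line is the midpoint of the two extreme points: leftmost at 0, rightmost at 63.
Optimal location = (0 + 63)/2 = 31.5; maximum distance = (63 − 0)/2 = 31.5.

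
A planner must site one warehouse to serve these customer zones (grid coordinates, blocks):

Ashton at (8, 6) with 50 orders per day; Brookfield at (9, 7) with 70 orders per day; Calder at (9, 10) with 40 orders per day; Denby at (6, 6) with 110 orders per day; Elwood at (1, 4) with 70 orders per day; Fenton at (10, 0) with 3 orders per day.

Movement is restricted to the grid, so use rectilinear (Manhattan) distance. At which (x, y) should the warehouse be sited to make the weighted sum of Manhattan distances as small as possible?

(6, 6)

Manhattan distance separates: Σwᵢ(|x−xᵢ|+|y−yᵢ|) = Σwᵢ|x−xᵢ| + Σwᵢ|y−yᵢ|, so x and y are optimised independently as 1-D weighted medians.
Total weight W = 343; half = 171.5.
x-coordinate, sorted with cumulative weight:
  x=1 (Elwood, w=70) cum 70
  x=6 (Denby, w=110) cum 180  ← median
  x=8 (Ashton, w=50) cum 230
  x=9 (Brookfield, w=70) cum 300
  x=9 (Calder, w=40) cum 340
  x=10 (Fenton, w=3) cum 343
⇒ x* = 6
y-coordinate, sorted with cumulative weight:
  y=0 (Fenton, w=3) cum 3
  y=4 (Elwood, w=70) cum 73
  y=6 (Ashton, w=50) cum 123
  y=6 (Denby, w=110) cum 233  ← median
  y=7 (Brookfield, w=70) cum 303
  y=10 (Calder, w=40) cum 343
⇒ y* = 6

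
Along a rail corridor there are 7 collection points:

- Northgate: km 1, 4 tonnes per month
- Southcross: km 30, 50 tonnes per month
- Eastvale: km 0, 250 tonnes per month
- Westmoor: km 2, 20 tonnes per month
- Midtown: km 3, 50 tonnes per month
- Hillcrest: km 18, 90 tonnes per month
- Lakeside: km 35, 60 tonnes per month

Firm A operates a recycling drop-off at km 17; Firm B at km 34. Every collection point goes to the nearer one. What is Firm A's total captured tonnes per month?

414

The indifferent point is the midpoint (17+34)/2 = 25.5; collection points left of it (closer to Firm A at 17) go to Firm A, those right go to Firm B.
  Eastvale at 0 (w=250) → Firm A
  Northgate at 1 (w=4) → Firm A
  Westmoor at 2 (w=20) → Firm A
  Midtown at 3 (w=50) → Firm A
  Hillcrest at 18 (w=90) → Firm A
  Southcross at 30 (w=50) → Firm B
  Lakeside at 35 (w=60) → Firm B
Firm A captures 414; Firm B captures 110.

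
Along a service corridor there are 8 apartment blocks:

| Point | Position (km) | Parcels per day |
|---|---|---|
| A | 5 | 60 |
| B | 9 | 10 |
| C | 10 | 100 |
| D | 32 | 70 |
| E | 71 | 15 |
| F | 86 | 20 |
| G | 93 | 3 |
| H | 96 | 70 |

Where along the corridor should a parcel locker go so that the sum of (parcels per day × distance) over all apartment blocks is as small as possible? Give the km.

For a sum of weighted absolute distances on a line, the optimum is the weighted median (not the mean). Total weight W = 348; half-weight = 174.
Sort by position and accumulate weight:
  km 5 (A, w=60) → cum 60
  km 9 (B, w=10) → cum 70
  km 10 (C, w=100) → cum 170
  km 32 (D, w=70) → cum 240  ≥ 174 → median here
  km 71 (E, w=15) → cum 255
  km 86 (F, w=20) → cum 275
  km 93 (G, w=3) → cum 278
  km 96 (H, w=70) → cum 348
Optimal location: km 32.

x = 32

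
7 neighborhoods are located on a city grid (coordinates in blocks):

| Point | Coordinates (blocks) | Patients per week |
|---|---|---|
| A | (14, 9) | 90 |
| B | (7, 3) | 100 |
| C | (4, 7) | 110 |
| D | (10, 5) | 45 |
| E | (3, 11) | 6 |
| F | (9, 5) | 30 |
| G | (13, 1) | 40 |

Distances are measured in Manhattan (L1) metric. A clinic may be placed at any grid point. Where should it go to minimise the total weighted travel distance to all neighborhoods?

Manhattan distance separates: Σwᵢ(|x−xᵢ|+|y−yᵢ|) = Σwᵢ|x−xᵢ| + Σwᵢ|y−yᵢ|, so x and y are optimised independently as 1-D weighted medians.
Total weight W = 421; half = 210.5.
x-coordinate, sorted with cumulative weight:
  x=3 (E, w=6) cum 6
  x=4 (C, w=110) cum 116
  x=7 (B, w=100) cum 216  ← median
  x=9 (F, w=30) cum 246
  x=10 (D, w=45) cum 291
  x=13 (G, w=40) cum 331
  x=14 (A, w=90) cum 421
⇒ x* = 7
y-coordinate, sorted with cumulative weight:
  y=1 (G, w=40) cum 40
  y=3 (B, w=100) cum 140
  y=5 (D, w=45) cum 185
  y=5 (F, w=30) cum 215  ← median
  y=7 (C, w=110) cum 325
  y=9 (A, w=90) cum 415
  y=11 (E, w=6) cum 421
⇒ y* = 5

(7, 5)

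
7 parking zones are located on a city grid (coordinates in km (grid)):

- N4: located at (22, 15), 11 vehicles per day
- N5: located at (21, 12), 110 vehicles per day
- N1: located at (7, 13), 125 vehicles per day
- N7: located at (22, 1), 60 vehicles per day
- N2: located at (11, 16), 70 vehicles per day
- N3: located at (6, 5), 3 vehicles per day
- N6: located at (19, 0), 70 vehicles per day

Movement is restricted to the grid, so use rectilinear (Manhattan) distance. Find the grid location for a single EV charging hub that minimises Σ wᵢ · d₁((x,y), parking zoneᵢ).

(19, 12)

Manhattan distance separates: Σwᵢ(|x−xᵢ|+|y−yᵢ|) = Σwᵢ|x−xᵢ| + Σwᵢ|y−yᵢ|, so x and y are optimised independently as 1-D weighted medians.
Total weight W = 449; half = 224.5.
x-coordinate, sorted with cumulative weight:
  x=6 (N3, w=3) cum 3
  x=7 (N1, w=125) cum 128
  x=11 (N2, w=70) cum 198
  x=19 (N6, w=70) cum 268  ← median
  x=21 (N5, w=110) cum 378
  x=22 (N4, w=11) cum 389
  x=22 (N7, w=60) cum 449
⇒ x* = 19
y-coordinate, sorted with cumulative weight:
  y=0 (N6, w=70) cum 70
  y=1 (N7, w=60) cum 130
  y=5 (N3, w=3) cum 133
  y=12 (N5, w=110) cum 243  ← median
  y=13 (N1, w=125) cum 368
  y=15 (N4, w=11) cum 379
  y=16 (N2, w=70) cum 449
⇒ y* = 12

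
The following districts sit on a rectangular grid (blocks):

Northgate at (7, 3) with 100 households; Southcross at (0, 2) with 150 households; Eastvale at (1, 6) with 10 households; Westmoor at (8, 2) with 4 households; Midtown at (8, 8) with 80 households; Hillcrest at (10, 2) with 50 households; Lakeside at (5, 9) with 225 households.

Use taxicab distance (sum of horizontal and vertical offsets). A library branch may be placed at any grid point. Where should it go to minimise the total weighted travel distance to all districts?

(5, 6)

Manhattan distance separates: Σwᵢ(|x−xᵢ|+|y−yᵢ|) = Σwᵢ|x−xᵢ| + Σwᵢ|y−yᵢ|, so x and y are optimised independently as 1-D weighted medians.
Total weight W = 619; half = 309.5.
x-coordinate, sorted with cumulative weight:
  x=0 (Southcross, w=150) cum 150
  x=1 (Eastvale, w=10) cum 160
  x=5 (Lakeside, w=225) cum 385  ← median
  x=7 (Northgate, w=100) cum 485
  x=8 (Westmoor, w=4) cum 489
  x=8 (Midtown, w=80) cum 569
  x=10 (Hillcrest, w=50) cum 619
⇒ x* = 5
y-coordinate, sorted with cumulative weight:
  y=2 (Southcross, w=150) cum 150
  y=2 (Westmoor, w=4) cum 154
  y=2 (Hillcrest, w=50) cum 204
  y=3 (Northgate, w=100) cum 304
  y=6 (Eastvale, w=10) cum 314  ← median
  y=8 (Midtown, w=80) cum 394
  y=9 (Lakeside, w=225) cum 619
⇒ y* = 6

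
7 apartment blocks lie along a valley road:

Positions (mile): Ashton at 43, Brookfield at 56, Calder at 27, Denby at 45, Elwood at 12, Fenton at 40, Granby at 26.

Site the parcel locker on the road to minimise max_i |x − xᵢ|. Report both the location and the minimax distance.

location 34, max distance 22

The 1-center on a line is the midpoint of the two extreme points: leftmost at 12, rightmost at 56.
Optimal location = (12 + 56)/2 = 34; maximum distance = (56 − 12)/2 = 22.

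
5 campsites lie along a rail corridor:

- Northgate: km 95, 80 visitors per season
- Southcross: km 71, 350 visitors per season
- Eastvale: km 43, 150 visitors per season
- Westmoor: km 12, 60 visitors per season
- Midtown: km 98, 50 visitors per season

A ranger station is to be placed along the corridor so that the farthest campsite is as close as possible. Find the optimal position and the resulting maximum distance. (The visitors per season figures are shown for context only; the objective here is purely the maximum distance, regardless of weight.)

location 55, max distance 43

The 1-center on a line is the midpoint of the two extreme points: leftmost at 12, rightmost at 98.
Optimal location = (12 + 98)/2 = 55; maximum distance = (98 − 12)/2 = 43.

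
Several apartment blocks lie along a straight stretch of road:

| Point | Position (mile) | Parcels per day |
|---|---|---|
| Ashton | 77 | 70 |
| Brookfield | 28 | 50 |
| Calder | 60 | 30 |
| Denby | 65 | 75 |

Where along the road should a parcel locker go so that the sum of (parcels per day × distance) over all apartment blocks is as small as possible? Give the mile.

x = 65

For a sum of weighted absolute distances on a line, the optimum is the weighted median (not the mean). Total weight W = 225; half-weight = 112.5.
Sort by position and accumulate weight:
  mile 28 (Brookfield, w=50) → cum 50
  mile 60 (Calder, w=30) → cum 80
  mile 65 (Denby, w=75) → cum 155  ≥ 112.5 → median here
  mile 77 (Ashton, w=70) → cum 225
Optimal location: mile 65.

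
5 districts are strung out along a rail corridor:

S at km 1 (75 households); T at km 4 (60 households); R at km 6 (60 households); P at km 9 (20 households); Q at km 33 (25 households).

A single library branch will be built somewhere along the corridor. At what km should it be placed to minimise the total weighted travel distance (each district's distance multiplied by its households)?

For a sum of weighted absolute distances on a line, the optimum is the weighted median (not the mean). Total weight W = 240; half-weight = 120.
Sort by position and accumulate weight:
  km 1 (S, w=75) → cum 75
  km 4 (T, w=60) → cum 135  ≥ 120 → median here
  km 6 (R, w=60) → cum 195
  km 9 (P, w=20) → cum 215
  km 33 (Q, w=25) → cum 240
Optimal location: km 4.

x = 4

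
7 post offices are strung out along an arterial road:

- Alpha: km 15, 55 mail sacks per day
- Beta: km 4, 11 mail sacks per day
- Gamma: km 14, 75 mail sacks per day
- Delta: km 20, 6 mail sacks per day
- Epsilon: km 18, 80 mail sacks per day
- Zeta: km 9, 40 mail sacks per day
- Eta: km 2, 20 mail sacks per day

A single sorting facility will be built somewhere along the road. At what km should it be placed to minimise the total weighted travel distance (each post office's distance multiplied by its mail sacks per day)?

x = 14

For a sum of weighted absolute distances on a line, the optimum is the weighted median (not the mean). Total weight W = 287; half-weight = 143.5.
Sort by position and accumulate weight:
  km 2 (Eta, w=20) → cum 20
  km 4 (Beta, w=11) → cum 31
  km 9 (Zeta, w=40) → cum 71
  km 14 (Gamma, w=75) → cum 146  ≥ 143.5 → median here
  km 15 (Alpha, w=55) → cum 201
  km 18 (Epsilon, w=80) → cum 281
  km 20 (Delta, w=6) → cum 287
Optimal location: km 14.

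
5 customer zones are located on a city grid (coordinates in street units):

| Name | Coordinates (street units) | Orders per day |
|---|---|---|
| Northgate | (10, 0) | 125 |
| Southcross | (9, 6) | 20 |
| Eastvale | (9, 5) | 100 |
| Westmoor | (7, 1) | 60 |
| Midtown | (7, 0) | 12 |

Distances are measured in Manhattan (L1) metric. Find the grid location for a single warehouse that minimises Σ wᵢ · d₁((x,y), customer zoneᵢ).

(9, 1)

Manhattan distance separates: Σwᵢ(|x−xᵢ|+|y−yᵢ|) = Σwᵢ|x−xᵢ| + Σwᵢ|y−yᵢ|, so x and y are optimised independently as 1-D weighted medians.
Total weight W = 317; half = 158.5.
x-coordinate, sorted with cumulative weight:
  x=7 (Westmoor, w=60) cum 60
  x=7 (Midtown, w=12) cum 72
  x=9 (Southcross, w=20) cum 92
  x=9 (Eastvale, w=100) cum 192  ← median
  x=10 (Northgate, w=125) cum 317
⇒ x* = 9
y-coordinate, sorted with cumulative weight:
  y=0 (Northgate, w=125) cum 125
  y=0 (Midtown, w=12) cum 137
  y=1 (Westmoor, w=60) cum 197  ← median
  y=5 (Eastvale, w=100) cum 297
  y=6 (Southcross, w=20) cum 317
⇒ y* = 1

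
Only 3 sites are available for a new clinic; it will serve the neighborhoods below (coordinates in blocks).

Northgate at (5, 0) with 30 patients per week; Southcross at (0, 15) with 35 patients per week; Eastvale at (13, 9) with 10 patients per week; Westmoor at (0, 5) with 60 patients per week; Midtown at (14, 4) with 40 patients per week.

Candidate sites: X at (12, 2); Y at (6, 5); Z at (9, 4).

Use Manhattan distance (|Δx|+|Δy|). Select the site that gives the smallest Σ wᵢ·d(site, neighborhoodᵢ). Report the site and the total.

Total weighted distance at each candidate:
  X (12, 2): total = 2285
  Y (6, 5): total = 1570
  Z (9, 4): total = 1830
Minimum is at Y with total 1570 blocks.

Y, total 1570 blocks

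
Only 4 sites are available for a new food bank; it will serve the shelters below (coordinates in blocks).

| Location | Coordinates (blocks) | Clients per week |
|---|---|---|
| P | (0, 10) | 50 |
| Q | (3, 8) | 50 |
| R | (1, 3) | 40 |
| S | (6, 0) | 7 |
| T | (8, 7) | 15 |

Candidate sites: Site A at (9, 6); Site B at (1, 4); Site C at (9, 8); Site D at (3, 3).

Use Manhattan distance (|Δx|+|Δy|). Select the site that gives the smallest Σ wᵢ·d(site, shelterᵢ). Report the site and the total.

Total weighted distance at each candidate:
  Site A (9, 6): total = 1583
  Site B (1, 4): total = 903
  Site C (9, 8): total = 1477
  Site D (3, 3): total = 1007
Minimum is at Site B with total 903 blocks.

Site B, total 903 blocks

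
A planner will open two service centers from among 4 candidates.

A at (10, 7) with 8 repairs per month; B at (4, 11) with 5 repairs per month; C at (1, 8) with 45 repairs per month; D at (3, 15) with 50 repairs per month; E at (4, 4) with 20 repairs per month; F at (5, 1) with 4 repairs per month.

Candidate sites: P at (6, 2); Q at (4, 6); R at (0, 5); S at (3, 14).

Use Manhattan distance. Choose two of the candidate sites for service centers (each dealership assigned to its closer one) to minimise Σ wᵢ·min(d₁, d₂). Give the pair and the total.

Evaluate every pair (each demand assigned to the nearer of the two):
  {Q, S}: total = 415
  {R, S}: total = 482
  {P, S}: total = 590
  {Q, R}: total = 825
  {P, Q}: total = 854
  {P, R}: total = 1040
Best pair: {Q, S} with total 415.

{Q, S}, total 415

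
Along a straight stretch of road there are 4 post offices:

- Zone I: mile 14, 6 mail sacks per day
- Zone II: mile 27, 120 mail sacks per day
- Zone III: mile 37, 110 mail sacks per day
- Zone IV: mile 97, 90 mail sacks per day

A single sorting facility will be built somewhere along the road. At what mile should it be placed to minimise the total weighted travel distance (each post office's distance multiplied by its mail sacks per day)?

For a sum of weighted absolute distances on a line, the optimum is the weighted median (not the mean). Total weight W = 326; half-weight = 163.
Sort by position and accumulate weight:
  mile 14 (Zone I, w=6) → cum 6
  mile 27 (Zone II, w=120) → cum 126
  mile 37 (Zone III, w=110) → cum 236  ≥ 163 → median here
  mile 97 (Zone IV, w=90) → cum 326
Optimal location: mile 37.

x = 37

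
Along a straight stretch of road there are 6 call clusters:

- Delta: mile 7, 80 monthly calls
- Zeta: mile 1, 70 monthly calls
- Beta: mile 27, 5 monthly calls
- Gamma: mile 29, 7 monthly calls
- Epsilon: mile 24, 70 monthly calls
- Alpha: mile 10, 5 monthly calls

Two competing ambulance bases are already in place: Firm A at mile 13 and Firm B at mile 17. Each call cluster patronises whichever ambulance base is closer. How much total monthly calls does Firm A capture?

155

The indifferent point is the midpoint (13+17)/2 = 15; call clusters left of it (closer to Firm A at 13) go to Firm A, those right go to Firm B.
  Zeta at 1 (w=70) → Firm A
  Delta at 7 (w=80) → Firm A
  Alpha at 10 (w=5) → Firm A
  Epsilon at 24 (w=70) → Firm B
  Beta at 27 (w=5) → Firm B
  Gamma at 29 (w=7) → Firm B
Firm A captures 155; Firm B captures 82.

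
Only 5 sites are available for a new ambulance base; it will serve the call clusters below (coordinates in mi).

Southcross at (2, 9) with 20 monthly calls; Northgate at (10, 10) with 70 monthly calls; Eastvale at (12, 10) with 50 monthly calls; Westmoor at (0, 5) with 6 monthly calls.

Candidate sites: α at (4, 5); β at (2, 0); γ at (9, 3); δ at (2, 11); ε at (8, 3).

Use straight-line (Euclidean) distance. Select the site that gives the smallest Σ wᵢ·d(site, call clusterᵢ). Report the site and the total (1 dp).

Total weighted distance at each candidate:
  α (4, 5): total = 1131.9
  β (2, 0): total = 1815.9
  γ (9, 3): total = 1115.5
  δ (2, 11): total = 1144.8
  ε (8, 3): total = 1131.9
Minimum is at γ with total 1115.5 mi.

γ, total 1115.5 mi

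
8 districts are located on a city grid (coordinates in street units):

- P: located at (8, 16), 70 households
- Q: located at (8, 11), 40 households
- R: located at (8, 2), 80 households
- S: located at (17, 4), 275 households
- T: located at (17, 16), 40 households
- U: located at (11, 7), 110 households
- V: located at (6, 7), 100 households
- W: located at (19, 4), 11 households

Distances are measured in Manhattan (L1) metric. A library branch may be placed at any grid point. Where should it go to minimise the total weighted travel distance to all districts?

(11, 4)

Manhattan distance separates: Σwᵢ(|x−xᵢ|+|y−yᵢ|) = Σwᵢ|x−xᵢ| + Σwᵢ|y−yᵢ|, so x and y are optimised independently as 1-D weighted medians.
Total weight W = 726; half = 363.
x-coordinate, sorted with cumulative weight:
  x=6 (V, w=100) cum 100
  x=8 (P, w=70) cum 170
  x=8 (Q, w=40) cum 210
  x=8 (R, w=80) cum 290
  x=11 (U, w=110) cum 400  ← median
  x=17 (S, w=275) cum 675
  x=17 (T, w=40) cum 715
  x=19 (W, w=11) cum 726
⇒ x* = 11
y-coordinate, sorted with cumulative weight:
  y=2 (R, w=80) cum 80
  y=4 (S, w=275) cum 355
  y=4 (W, w=11) cum 366  ← median
  y=7 (U, w=110) cum 476
  y=7 (V, w=100) cum 576
  y=11 (Q, w=40) cum 616
  y=16 (P, w=70) cum 686
  y=16 (T, w=40) cum 726
⇒ y* = 4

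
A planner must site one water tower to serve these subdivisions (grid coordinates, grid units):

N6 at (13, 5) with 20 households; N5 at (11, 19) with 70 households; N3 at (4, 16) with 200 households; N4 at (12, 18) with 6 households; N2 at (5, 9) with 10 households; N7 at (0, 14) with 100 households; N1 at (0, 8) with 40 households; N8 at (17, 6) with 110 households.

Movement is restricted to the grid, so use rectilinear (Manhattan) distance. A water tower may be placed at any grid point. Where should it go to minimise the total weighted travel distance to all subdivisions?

Manhattan distance separates: Σwᵢ(|x−xᵢ|+|y−yᵢ|) = Σwᵢ|x−xᵢ| + Σwᵢ|y−yᵢ|, so x and y are optimised independently as 1-D weighted medians.
Total weight W = 556; half = 278.
x-coordinate, sorted with cumulative weight:
  x=0 (N7, w=100) cum 100
  x=0 (N1, w=40) cum 140
  x=4 (N3, w=200) cum 340  ← median
  x=5 (N2, w=10) cum 350
  x=11 (N5, w=70) cum 420
  x=12 (N4, w=6) cum 426
  x=13 (N6, w=20) cum 446
  x=17 (N8, w=110) cum 556
⇒ x* = 4
y-coordinate, sorted with cumulative weight:
  y=5 (N6, w=20) cum 20
  y=6 (N8, w=110) cum 130
  y=8 (N1, w=40) cum 170
  y=9 (N2, w=10) cum 180
  y=14 (N7, w=100) cum 280  ← median
  y=16 (N3, w=200) cum 480
  y=18 (N4, w=6) cum 486
  y=19 (N5, w=70) cum 556
⇒ y* = 14

(4, 14)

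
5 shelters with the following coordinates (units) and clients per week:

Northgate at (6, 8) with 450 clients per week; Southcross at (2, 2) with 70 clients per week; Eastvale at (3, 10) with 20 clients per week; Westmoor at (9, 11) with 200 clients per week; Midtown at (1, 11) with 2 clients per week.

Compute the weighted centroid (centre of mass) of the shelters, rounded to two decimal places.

The minimiser of Σwᵢ‖p−pᵢ‖² is the weighted centroid p* = (Σwᵢpᵢ)/(Σwᵢ).
Σwᵢ = 742.
Σwᵢxᵢ = 450·6 + 70·2 + 20·3 + 200·9 + 2·1 = 4702.
Σwᵢyᵢ = 450·8 + 70·2 + 20·10 + 200·11 + 2·11 = 6162.
x* = 4702/742 = 6.34, y* = 6162/742 = 8.30.

(6.34, 8.30)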